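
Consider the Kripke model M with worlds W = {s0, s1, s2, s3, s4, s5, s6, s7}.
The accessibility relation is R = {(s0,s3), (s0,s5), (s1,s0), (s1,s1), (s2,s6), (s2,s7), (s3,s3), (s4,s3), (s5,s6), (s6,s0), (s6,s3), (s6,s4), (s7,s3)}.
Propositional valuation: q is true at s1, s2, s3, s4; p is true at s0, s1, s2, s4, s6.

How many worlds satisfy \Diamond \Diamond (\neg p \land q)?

8

Let φ = \Diamond \Diamond (\neg p \land q). Evaluate φ at each world:
  s0 (successors {s3, s5}): φ is true.
  s1 (successors {s0, s1}): φ is true.
  s2 (successors {s6, s7}): φ is true.
  s3 (successors {s3}): φ is true.
  s4 (successors {s3}): φ is true.
  s5 (successors {s6}): φ is true.
  s6 (successors {s0, s3, s4}): φ is true.
  s7 (successors {s3}): φ is true.
For instance, at s4:
  At s4: \Diamond \Diamond (\neg p \land q) requires \Diamond (\neg p \land q) at some successor in {s3}.
    \Diamond (\neg p \land q) holds at s3, so \Diamond \Diamond (\neg p \land q) is true at s4.
      At s3: \Diamond (\neg p \land q) requires \neg p \land q at some successor in {s3}.
        \neg p \land q holds at s3, so \Diamond (\neg p \land q) is true at s3.
Satisfying worlds: {s0, s1, s2, s3, s4, s5, s6, s7}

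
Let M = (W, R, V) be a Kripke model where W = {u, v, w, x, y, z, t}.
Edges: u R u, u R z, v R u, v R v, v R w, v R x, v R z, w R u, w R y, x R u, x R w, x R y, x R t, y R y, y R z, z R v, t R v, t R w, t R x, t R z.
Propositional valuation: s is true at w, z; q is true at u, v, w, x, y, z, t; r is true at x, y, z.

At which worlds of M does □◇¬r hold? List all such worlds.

Recall that □ψ holds at a world iff ψ holds at every accessible world, and ◇ψ holds iff ψ holds at some accessible world.
Let φ = □◇¬r. Evaluate φ at each world:
  u (successors {u, z}): φ is true.
  v (successors {u, v, w, x, z}): φ is true.
  w (successors {u, y}): φ is false.
  x (successors {u, w, y, t}): φ is false.
  y (successors {y, z}): φ is false.
  z (successors {v}): φ is true.
  t (successors {v, w, x, z}): φ is true.
For instance, at z:
  At z: □◇¬r requires ◇¬r at every successor {v}.
      At v: ◇¬r requires ¬r at some successor in {u, v, w, x, z}.
        ¬r holds at u, so ◇¬r is true at v.
  So □◇¬r is true at z.
Satisfying worlds: {u, v, z, t}

u, v, z, t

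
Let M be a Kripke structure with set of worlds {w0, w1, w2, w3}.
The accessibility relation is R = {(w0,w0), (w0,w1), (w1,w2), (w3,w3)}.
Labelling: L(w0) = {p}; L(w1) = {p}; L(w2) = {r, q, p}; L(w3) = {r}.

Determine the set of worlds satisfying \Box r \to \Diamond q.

w0, w1

Let φ = \Box r \to \Diamond q. Evaluate φ at each world:
  w0 (successors {w0, w1}): φ is true.
  w1 (successors {w2}): φ is true.
  w2 (successors ∅): φ is false.
  w3 (successors {w3}): φ is false.
For instance, at w0:
  At w0: \Box r is false, \Diamond q is false, so \Box r \to \Diamond q is true.
    At w0: \Box r requires r at every successor {w0, w1}.
      r fails at w0, so \Box r is false at w0.
    At w0: \Diamond q requires q at some successor in {w0, w1}.
      At w0: q is false.
      At w1: q is false.
    So \Diamond q is false at w0.
Satisfying worlds: {w0, w1}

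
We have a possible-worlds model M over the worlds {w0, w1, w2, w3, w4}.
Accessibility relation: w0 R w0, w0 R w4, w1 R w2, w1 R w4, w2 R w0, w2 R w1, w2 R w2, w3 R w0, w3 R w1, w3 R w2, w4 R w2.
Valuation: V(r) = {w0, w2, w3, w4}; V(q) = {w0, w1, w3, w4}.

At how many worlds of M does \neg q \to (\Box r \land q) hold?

4

Let φ = \neg q \to (\Box r \land q). Evaluate φ at each world:
  w0 (successors {w0, w4}): φ is true.
  w1 (successors {w2, w4}): φ is true.
  w2 (successors {w0, w1, w2}): φ is false.
  w3 (successors {w0, w1, w2}): φ is true.
  w4 (successors {w2}): φ is true.
For instance, at w0:
  At w0: \neg q is false, \Box r \land q is true, so \neg q \to (\Box r \land q) is true.
    At w0: \Box r is true, q is true, so \Box r \land q is true.
      At w0: \Box r requires r at every successor {w0, w4}.
        At w0: r is true.
        At w4: r is true.
      So \Box r is true at w0.
Satisfying worlds: {w0, w1, w3, w4}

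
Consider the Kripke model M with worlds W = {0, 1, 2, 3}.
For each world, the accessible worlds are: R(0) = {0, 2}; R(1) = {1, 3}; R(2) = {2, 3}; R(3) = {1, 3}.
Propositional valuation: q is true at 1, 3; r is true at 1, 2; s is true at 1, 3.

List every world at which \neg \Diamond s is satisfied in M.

0

Let φ = \neg \Diamond s. Evaluate φ at each world:
  0 (successors {0, 2}): φ is true.
  1 (successors {1, 3}): φ is false.
  2 (successors {2, 3}): φ is false.
  3 (successors {1, 3}): φ is false.
For instance, at 3:
  At 3: \Diamond s is true, so \neg \Diamond s is false.
    At 3: \Diamond s requires s at some successor in {1, 3}.
      s holds at 1, so \Diamond s is true at 3.
Satisfying worlds: {0}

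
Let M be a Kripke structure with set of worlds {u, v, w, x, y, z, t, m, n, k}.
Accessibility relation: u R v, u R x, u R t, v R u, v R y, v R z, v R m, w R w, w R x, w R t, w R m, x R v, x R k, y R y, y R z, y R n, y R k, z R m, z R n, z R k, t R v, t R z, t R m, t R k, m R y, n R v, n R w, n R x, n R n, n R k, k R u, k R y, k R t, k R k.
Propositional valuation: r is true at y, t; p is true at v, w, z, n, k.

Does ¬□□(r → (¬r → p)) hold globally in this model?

No

Let φ = ¬□□(r → (¬r → p)). Evaluate φ at each world:
  u (successors {v, x, t}): φ is false.
  v (successors {u, y, z, m}): φ is false.
  w (successors {w, x, t, m}): φ is false.
  x (successors {v, k}): φ is false.
  y (successors {y, z, n, k}): φ is false.
  z (successors {m, n, k}): φ is false.
  t (successors {v, z, m, k}): φ is false.
  m (successors {y}): φ is false.
  n (successors {v, w, x, n, k}): φ is false.
  k (successors {u, y, t, k}): φ is false.
Detail at u (counterexample):
  At u: □□(r → (¬r → p)) is true, so ¬□□(r → (¬r → p)) is false.
    At u: □□(r → (¬r → p)) requires □(r → (¬r → p)) at every successor {v, x, t}.
      At v: □(r → (¬r → p)) is true.
      At x: □(r → (¬r → p)) is true.
      At t: □(r → (¬r → p)) is true.
    So □□(r → (¬r → p)) is true at u.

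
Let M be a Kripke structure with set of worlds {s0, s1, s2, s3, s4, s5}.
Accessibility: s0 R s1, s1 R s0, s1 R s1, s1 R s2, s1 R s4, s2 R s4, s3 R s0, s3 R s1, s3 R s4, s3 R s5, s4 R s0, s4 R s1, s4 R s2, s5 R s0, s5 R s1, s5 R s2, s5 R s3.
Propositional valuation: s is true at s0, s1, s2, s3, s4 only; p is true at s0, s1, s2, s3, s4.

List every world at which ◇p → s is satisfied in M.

s0, s1, s2, s3, s4

Let φ = ◇p → s. Evaluate φ at each world:
  s0 (successors {s1}): φ is true.
  s1 (successors {s0, s1, s2, s4}): φ is true.
  s2 (successors {s4}): φ is true.
  s3 (successors {s0, s1, s4, s5}): φ is true.
  s4 (successors {s0, s1, s2}): φ is true.
  s5 (successors {s0, s1, s2, s3}): φ is false.
For instance, at s0:
  At s0: ◇p is true, s is true, so ◇p → s is true.
    At s0: ◇p requires p at some successor in {s1}.
      p holds at s1, so ◇p is true at s0.
Satisfying worlds: {s0, s1, s2, s3, s4}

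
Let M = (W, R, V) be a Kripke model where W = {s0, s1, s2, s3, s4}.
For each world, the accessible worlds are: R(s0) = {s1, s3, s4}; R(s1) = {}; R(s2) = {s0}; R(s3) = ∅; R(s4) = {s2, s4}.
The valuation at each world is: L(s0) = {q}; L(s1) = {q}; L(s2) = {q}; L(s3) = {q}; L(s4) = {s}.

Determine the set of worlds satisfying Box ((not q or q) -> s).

Recall that Box ψ holds at a world iff ψ holds at every accessible world, and Dia ψ holds iff ψ holds at some accessible world.
Let φ = Box ((not q or q) -> s). Evaluate φ at each world:
  s0 (successors {s1, s3, s4}): φ is false.
  s1 (successors ∅): φ is true.
  s2 (successors {s0}): φ is false.
  s3 (successors ∅): φ is true.
  s4 (successors {s2, s4}): φ is false.
For instance, at s0:
  At s0: Box ((not q or q) -> s) requires (not q or q) -> s at every successor {s1, s3, s4}.
    (not q or q) -> s fails at s1, so Box ((not q or q) -> s) is false at s0.
Satisfying worlds: {s1, s3}

s1, s3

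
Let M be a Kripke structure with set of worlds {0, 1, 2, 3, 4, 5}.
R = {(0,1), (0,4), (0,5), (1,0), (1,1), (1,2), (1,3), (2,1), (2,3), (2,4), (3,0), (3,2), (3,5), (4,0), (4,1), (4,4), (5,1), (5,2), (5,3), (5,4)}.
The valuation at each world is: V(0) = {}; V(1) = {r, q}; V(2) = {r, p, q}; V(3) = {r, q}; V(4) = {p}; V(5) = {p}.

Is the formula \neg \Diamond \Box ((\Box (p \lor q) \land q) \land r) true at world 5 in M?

At 5: \Diamond \Box ((\Box (p \lor q) \land q) \land r) is false, so \neg \Diamond \Box ((\Box (p \lor q) \land q) \land r) is true.
  At 5: \Diamond \Box ((\Box (p \lor q) \land q) \land r) requires \Box ((\Box (p \lor q) \land q) \land r) at some successor in {1, 2, 3, 4}.
    At 1: \Box ((\Box (p \lor q) \land q) \land r) is false.
    At 2: \Box ((\Box (p \lor q) \land q) \land r) is false.
    At 3: \Box ((\Box (p \lor q) \land q) \land r) is false.
    At 4: \Box ((\Box (p \lor q) \land q) \land r) is false.
  So \Diamond \Box ((\Box (p \lor q) \land q) \land r) is false at 5.

Yes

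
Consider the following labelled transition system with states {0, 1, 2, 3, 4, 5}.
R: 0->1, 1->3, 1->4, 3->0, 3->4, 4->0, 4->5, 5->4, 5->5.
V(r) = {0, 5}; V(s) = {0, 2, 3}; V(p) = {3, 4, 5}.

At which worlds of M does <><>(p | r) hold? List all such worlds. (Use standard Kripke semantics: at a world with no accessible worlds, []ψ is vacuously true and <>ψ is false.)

Let φ = <><>(p | r). Evaluate φ at each world:
  0 (successors {1}): φ is true.
  1 (successors {3, 4}): φ is true.
  2 (successors ∅): φ is false.
  3 (successors {0, 4}): φ is true.
  4 (successors {0, 5}): φ is true.
  5 (successors {4, 5}): φ is true.
For instance, at 5:
  At 5: <><>(p | r) requires <>(p | r) at some successor in {4, 5}.
    <>(p | r) holds at 4, so <><>(p | r) is true at 5.
      At 4: <>(p | r) requires p | r at some successor in {0, 5}.
        p | r holds at 0, so <>(p | r) is true at 4.
Satisfying worlds: {0, 1, 3, 4, 5}

0, 1, 3, 4, 5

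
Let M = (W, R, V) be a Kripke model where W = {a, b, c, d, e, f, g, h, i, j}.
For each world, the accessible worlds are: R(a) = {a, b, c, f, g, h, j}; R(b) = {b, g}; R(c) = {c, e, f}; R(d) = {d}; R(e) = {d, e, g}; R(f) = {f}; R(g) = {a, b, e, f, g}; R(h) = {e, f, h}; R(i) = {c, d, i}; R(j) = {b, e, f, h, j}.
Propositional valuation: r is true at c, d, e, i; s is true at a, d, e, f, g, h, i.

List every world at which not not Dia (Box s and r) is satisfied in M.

c, d, e, g, h, i, j

Let φ = not not Dia (Box s and r). Evaluate φ at each world:
  a (successors {a, b, c, f, g, h, j}): φ is false.
  b (successors {b, g}): φ is false.
  c (successors {c, e, f}): φ is true.
  d (successors {d}): φ is true.
  e (successors {d, e, g}): φ is true.
  f (successors {f}): φ is false.
  g (successors {a, b, e, f, g}): φ is true.
  h (successors {e, f, h}): φ is true.
  i (successors {c, d, i}): φ is true.
  j (successors {b, e, f, h, j}): φ is true.
For instance, at e:
  At e: not Dia (Box s and r) is false, so not not Dia (Box s and r) is true.
    At e: Dia (Box s and r) is true, so not Dia (Box s and r) is false.
      At e: Dia (Box s and r) requires Box s and r at some successor in {d, e, g}.
        Box s and r holds at d, so Dia (Box s and r) is true at e.
Satisfying worlds: {c, d, e, g, h, i, j}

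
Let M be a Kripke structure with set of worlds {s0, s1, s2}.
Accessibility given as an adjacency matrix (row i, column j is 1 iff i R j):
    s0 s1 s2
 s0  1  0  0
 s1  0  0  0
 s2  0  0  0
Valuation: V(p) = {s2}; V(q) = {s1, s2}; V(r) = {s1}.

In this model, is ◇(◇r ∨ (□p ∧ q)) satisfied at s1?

No

Recall that □ψ holds at a world iff ψ holds at every accessible world, and ◇ψ holds iff ψ holds at some accessible world.
At s1: no accessible worlds, so ◇(◇r ∨ (□p ∧ q)) is false.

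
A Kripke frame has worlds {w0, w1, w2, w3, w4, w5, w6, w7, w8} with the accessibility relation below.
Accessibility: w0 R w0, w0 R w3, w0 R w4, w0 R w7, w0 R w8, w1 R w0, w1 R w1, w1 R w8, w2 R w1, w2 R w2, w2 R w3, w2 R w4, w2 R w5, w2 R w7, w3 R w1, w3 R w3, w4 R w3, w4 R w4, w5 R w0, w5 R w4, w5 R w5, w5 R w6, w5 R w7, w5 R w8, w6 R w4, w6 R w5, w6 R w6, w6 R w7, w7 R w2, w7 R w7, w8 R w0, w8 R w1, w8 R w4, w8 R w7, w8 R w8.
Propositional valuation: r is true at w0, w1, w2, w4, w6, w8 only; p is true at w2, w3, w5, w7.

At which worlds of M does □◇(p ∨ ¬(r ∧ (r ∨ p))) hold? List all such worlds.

Let φ = □◇(p ∨ ¬(r ∧ (r ∨ p))). Evaluate φ at each world:
  w0 (successors {w0, w3, w4, w7, w8}): φ is true.
  w1 (successors {w0, w1, w8}): φ is false.
  w2 (successors {w1, w2, w3, w4, w5, w7}): φ is false.
  w3 (successors {w1, w3}): φ is false.
  w4 (successors {w3, w4}): φ is true.
  w5 (successors {w0, w4, w5, w6, w7, w8}): φ is true.
  w6 (successors {w4, w5, w6, w7}): φ is true.
  w7 (successors {w2, w7}): φ is true.
  w8 (successors {w0, w1, w4, w7, w8}): φ is false.
For instance, at w7:
  At w7: □◇(p ∨ ¬(r ∧ (r ∨ p))) requires ◇(p ∨ ¬(r ∧ (r ∨ p))) at every successor {w2, w7}.
      At w2: ◇(p ∨ ¬(r ∧ (r ∨ p))) requires p ∨ ¬(r ∧ (r ∨ p)) at some successor in {w1, w2, w3, w4, w5, w7}.
        p ∨ ¬(r ∧ (r ∨ p)) holds at w2, so ◇(p ∨ ¬(r ∧ (r ∨ p))) is true at w2.
      At w7: ◇(p ∨ ¬(r ∧ (r ∨ p))) requires p ∨ ¬(r ∧ (r ∨ p)) at some successor in {w2, w7}.
        p ∨ ¬(r ∧ (r ∨ p)) holds at w2, so ◇(p ∨ ¬(r ∧ (r ∨ p))) is true at w7.
  So □◇(p ∨ ¬(r ∧ (r ∨ p))) is true at w7.
Satisfying worlds: {w0, w4, w5, w6, w7}

w0, w4, w5, w6, w7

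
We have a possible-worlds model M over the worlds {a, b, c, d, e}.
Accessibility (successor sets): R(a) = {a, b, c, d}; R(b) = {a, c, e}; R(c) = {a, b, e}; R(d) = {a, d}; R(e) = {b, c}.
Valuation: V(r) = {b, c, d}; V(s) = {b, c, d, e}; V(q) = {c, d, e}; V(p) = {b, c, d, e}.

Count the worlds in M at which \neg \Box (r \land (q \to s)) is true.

Let φ = \neg \Box (r \land (q \to s)). Evaluate φ at each world:
  a (successors {a, b, c, d}): φ is true.
  b (successors {a, c, e}): φ is true.
  c (successors {a, b, e}): φ is true.
  d (successors {a, d}): φ is true.
  e (successors {b, c}): φ is false.
For instance, at a:
  At a: \Box (r \land (q \to s)) is false, so \neg \Box (r \land (q \to s)) is true.
    At a: \Box (r \land (q \to s)) requires r \land (q \to s) at every successor {a, b, c, d}.
      r \land (q \to s) fails at a, so \Box (r \land (q \to s)) is false at a.
Satisfying worlds: {a, b, c, d}

4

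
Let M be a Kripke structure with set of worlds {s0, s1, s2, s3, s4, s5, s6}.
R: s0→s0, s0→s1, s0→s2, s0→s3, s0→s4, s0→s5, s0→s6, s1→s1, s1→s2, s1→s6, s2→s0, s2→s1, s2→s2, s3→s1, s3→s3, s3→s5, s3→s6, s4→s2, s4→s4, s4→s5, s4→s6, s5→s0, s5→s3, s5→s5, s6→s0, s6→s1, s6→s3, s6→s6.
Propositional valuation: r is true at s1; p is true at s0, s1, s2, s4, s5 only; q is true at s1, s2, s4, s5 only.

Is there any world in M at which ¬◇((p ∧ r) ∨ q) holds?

Let φ = ¬◇((p ∧ r) ∨ q). Evaluate φ at each world:
  s0 (successors {s0, s1, s2, s3, s4, s5, s6}): φ is false.
  s1 (successors {s1, s2, s6}): φ is false.
  s2 (successors {s0, s1, s2}): φ is false.
  s3 (successors {s1, s3, s5, s6}): φ is false.
  s4 (successors {s2, s4, s5, s6}): φ is false.
  s5 (successors {s0, s3, s5}): φ is false.
  s6 (successors {s0, s1, s3, s6}): φ is false.
For instance, at s6:
  At s6: ◇((p ∧ r) ∨ q) is true, so ¬◇((p ∧ r) ∨ q) is false.
    At s6: ◇((p ∧ r) ∨ q) requires (p ∧ r) ∨ q at some successor in {s0, s1, s3, s6}.
      (p ∧ r) ∨ q holds at s1, so ◇((p ∧ r) ∨ q) is true at s6.

No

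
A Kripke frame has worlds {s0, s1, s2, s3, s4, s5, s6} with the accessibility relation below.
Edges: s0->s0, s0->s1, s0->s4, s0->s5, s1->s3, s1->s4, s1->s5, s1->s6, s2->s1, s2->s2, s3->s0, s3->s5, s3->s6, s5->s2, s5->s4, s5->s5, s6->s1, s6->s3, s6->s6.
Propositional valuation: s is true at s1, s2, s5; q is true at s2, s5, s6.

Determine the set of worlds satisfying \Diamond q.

Recall that \Diamond ψ holds at a world iff ψ holds at some accessible world.
Let φ = \Diamond q. Evaluate φ at each world:
  s0 (successors {s0, s1, s4, s5}): φ is true.
  s1 (successors {s3, s4, s5, s6}): φ is true.
  s2 (successors {s1, s2}): φ is true.
  s3 (successors {s0, s5, s6}): φ is true.
  s4 (successors ∅): φ is false.
  s5 (successors {s2, s4, s5}): φ is true.
  s6 (successors {s1, s3, s6}): φ is true.
For instance, at s3:
  At s3: \Diamond q requires q at some successor in {s0, s5, s6}.
    q holds at s5, so \Diamond q is true at s3.
Satisfying worlds: {s0, s1, s2, s3, s5, s6}

s0, s1, s2, s3, s5, s6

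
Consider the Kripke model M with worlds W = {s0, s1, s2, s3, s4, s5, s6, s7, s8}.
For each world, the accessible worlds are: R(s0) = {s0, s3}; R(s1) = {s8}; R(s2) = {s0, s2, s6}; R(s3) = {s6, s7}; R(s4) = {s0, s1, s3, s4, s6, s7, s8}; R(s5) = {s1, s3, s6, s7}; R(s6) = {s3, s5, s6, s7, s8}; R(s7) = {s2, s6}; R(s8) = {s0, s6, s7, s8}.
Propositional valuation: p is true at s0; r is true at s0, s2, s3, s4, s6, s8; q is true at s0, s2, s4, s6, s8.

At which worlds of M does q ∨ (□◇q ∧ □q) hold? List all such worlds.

s0, s1, s2, s4, s6, s7, s8

Let φ = q ∨ (□◇q ∧ □q). Evaluate φ at each world:
  s0 (successors {s0, s3}): φ is true.
  s1 (successors {s8}): φ is true.
  s2 (successors {s0, s2, s6}): φ is true.
  s3 (successors {s6, s7}): φ is false.
  s4 (successors {s0, s1, s3, s4, s6, s7, s8}): φ is true.
  s5 (successors {s1, s3, s6, s7}): φ is false.
  s6 (successors {s3, s5, s6, s7, s8}): φ is true.
  s7 (successors {s2, s6}): φ is true.
  s8 (successors {s0, s6, s7, s8}): φ is true.
For instance, at s0:
  At s0: q is true, □◇q ∧ □q is false, so q ∨ (□◇q ∧ □q) is true.
    At s0: □◇q is true, □q is false, so □◇q ∧ □q is false.
      At s0: □◇q requires ◇q at every successor {s0, s3}.
        At s0: ◇q is true.
        At s3: ◇q is true.
      So □◇q is true at s0.
      At s0: □q requires q at every successor {s0, s3}.
        q fails at s3, so □q is false at s0.
Satisfying worlds: {s0, s1, s2, s4, s6, s7, s8}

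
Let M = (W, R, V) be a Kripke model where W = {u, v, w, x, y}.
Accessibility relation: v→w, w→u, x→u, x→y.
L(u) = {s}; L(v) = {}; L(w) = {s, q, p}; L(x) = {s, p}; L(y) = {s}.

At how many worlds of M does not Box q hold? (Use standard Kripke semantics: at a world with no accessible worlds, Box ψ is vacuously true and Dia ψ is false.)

Let φ = not Box q. Evaluate φ at each world:
  u (successors ∅): φ is false.
  v (successors {w}): φ is false.
  w (successors {u}): φ is true.
  x (successors {u, y}): φ is true.
  y (successors ∅): φ is false.
For instance, at w:
  At w: Box q is false, so not Box q is true.
    At w: Box q requires q at every successor {u}.
      q fails at u, so Box q is false at w.
Satisfying worlds: {w, x}

2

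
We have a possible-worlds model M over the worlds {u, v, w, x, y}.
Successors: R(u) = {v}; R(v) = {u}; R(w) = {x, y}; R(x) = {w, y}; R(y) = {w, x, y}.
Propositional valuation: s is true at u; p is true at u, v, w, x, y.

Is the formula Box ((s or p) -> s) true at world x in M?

No

Recall that Box ψ holds at a world iff ψ holds at every accessible world, and Dia ψ holds iff ψ holds at some accessible world.
At x: Box ((s or p) -> s) requires (s or p) -> s at every successor {w, y}.
  (s or p) -> s fails at w, so Box ((s or p) -> s) is false at x.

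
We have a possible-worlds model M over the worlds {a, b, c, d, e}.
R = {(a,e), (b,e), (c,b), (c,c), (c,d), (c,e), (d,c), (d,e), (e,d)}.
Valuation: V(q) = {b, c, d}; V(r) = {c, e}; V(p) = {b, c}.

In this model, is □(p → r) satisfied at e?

Yes

At e: □(p → r) requires p → r at every successor {d}.
  At d: p → r is true.
So □(p → r) is true at e.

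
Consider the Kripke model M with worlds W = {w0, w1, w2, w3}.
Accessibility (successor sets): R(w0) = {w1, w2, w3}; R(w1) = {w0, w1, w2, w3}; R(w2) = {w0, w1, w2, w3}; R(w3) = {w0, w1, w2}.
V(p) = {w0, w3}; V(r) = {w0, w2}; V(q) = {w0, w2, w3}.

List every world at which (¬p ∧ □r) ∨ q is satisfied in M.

w0, w2, w3

Let φ = (¬p ∧ □r) ∨ q. Evaluate φ at each world:
  w0 (successors {w1, w2, w3}): φ is true.
  w1 (successors {w0, w1, w2, w3}): φ is false.
  w2 (successors {w0, w1, w2, w3}): φ is true.
  w3 (successors {w0, w1, w2}): φ is true.
For instance, at w3:
  At w3: ¬p ∧ □r is false, q is true, so (¬p ∧ □r) ∨ q is true.
    At w3: ¬p is false, □r is false, so ¬p ∧ □r is false.
      At w3: □r requires r at every successor {w0, w1, w2}.
        r fails at w1, so □r is false at w3.
Satisfying worlds: {w0, w2, w3}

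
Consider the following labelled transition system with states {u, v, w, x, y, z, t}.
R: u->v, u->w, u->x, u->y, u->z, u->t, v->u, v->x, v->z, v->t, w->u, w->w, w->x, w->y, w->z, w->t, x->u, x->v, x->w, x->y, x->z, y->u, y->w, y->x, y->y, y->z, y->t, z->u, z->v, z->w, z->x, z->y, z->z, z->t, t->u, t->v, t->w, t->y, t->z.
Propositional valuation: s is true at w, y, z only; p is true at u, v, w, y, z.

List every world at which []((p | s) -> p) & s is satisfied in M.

Recall that []ψ holds at a world iff ψ holds at every accessible world, and <>ψ holds iff ψ holds at some accessible world.
Let φ = []((p | s) -> p) & s. Evaluate φ at each world:
  u (successors {v, w, x, y, z, t}): φ is false.
  v (successors {u, x, z, t}): φ is false.
  w (successors {u, w, x, y, z, t}): φ is true.
  x (successors {u, v, w, y, z}): φ is false.
  y (successors {u, w, x, y, z, t}): φ is true.
  z (successors {u, v, w, x, y, z, t}): φ is true.
  t (successors {u, v, w, y, z}): φ is false.
For instance, at w:
  At w: []((p | s) -> p) is true, s is true, so []((p | s) -> p) & s is true.
    At w: []((p | s) -> p) requires (p | s) -> p at every successor {u, w, x, y, z, t}.
      At u: (p | s) -> p is true.
      At w: (p | s) -> p is true.
      At x: (p | s) -> p is true.
      At y: (p | s) -> p is true.
      At z: (p | s) -> p is true.
      At t: (p | s) -> p is true.
    So []((p | s) -> p) is true at w.
Satisfying worlds: {w, y, z}

w, y, z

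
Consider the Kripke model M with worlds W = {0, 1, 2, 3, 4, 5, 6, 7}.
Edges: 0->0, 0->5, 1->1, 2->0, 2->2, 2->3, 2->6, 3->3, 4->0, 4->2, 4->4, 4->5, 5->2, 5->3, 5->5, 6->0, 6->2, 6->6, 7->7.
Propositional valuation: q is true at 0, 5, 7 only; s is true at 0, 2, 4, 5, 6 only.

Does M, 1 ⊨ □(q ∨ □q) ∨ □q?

No

Recall that □ψ holds at a world iff ψ holds at every accessible world, and ◇ψ holds iff ψ holds at some accessible world.
At 1: □(q ∨ □q) is false, □q is false, so □(q ∨ □q) ∨ □q is false.
  At 1: □(q ∨ □q) requires q ∨ □q at every successor {1}.
    q ∨ □q fails at 1, so □(q ∨ □q) is false at 1.
      At 1: q is false, □q is false, so q ∨ □q is false.
  At 1: □q requires q at every successor {1}.
    q fails at 1, so □q is false at 1.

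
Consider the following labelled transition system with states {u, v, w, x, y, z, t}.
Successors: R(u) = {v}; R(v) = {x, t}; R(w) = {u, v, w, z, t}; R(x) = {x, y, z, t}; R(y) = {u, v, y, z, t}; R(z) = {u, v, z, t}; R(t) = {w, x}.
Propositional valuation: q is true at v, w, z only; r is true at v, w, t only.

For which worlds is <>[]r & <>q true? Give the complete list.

w, y, z

Recall that []ψ holds at a world iff ψ holds at every accessible world, and <>ψ holds iff ψ holds at some accessible world.
Let φ = <>[]r & <>q. Evaluate φ at each world:
  u (successors {v}): φ is false.
  v (successors {x, t}): φ is false.
  w (successors {u, v, w, z, t}): φ is true.
  x (successors {x, y, z, t}): φ is false.
  y (successors {u, v, y, z, t}): φ is true.
  z (successors {u, v, z, t}): φ is true.
  t (successors {w, x}): φ is false.
For instance, at u:
  At u: <>[]r is false, <>q is true, so <>[]r & <>q is false.
    At u: <>[]r requires []r at some successor in {v}.
      At v: []r is false.
    So <>[]r is false at u.
    At u: <>q requires q at some successor in {v}.
      q holds at v, so <>q is true at u.
Satisfying worlds: {w, y, z}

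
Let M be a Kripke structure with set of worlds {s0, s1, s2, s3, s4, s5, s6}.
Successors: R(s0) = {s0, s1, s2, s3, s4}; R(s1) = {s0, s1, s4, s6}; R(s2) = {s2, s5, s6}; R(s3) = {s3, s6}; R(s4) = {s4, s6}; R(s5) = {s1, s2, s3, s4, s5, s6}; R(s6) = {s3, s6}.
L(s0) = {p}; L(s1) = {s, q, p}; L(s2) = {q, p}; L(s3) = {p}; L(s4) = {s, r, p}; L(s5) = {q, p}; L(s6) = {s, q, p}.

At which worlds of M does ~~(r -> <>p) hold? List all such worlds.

s0, s1, s2, s3, s4, s5, s6

Recall that <>ψ holds at a world iff ψ holds at some accessible world.
Let φ = ~~(r -> <>p). Evaluate φ at each world:
  s0 (successors {s0, s1, s2, s3, s4}): φ is true.
  s1 (successors {s0, s1, s4, s6}): φ is true.
  s2 (successors {s2, s5, s6}): φ is true.
  s3 (successors {s3, s6}): φ is true.
  s4 (successors {s4, s6}): φ is true.
  s5 (successors {s1, s2, s3, s4, s5, s6}): φ is true.
  s6 (successors {s3, s6}): φ is true.
For instance, at s1:
  At s1: ~(r -> <>p) is false, so ~~(r -> <>p) is true.
    At s1: r -> <>p is true, so ~(r -> <>p) is false.
      At s1: r is false, <>p is true, so r -> <>p is true.
Satisfying worlds: {s0, s1, s2, s3, s4, s5, s6}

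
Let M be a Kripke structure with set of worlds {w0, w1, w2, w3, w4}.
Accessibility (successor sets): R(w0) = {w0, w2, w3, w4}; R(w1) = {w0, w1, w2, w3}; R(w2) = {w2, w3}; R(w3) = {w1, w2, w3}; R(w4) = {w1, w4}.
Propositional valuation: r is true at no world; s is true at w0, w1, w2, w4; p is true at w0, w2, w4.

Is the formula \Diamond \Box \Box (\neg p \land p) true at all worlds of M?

No

Let φ = \Diamond \Box \Box (\neg p \land p). Evaluate φ at each world:
  w0 (successors {w0, w2, w3, w4}): φ is false.
  w1 (successors {w0, w1, w2, w3}): φ is false.
  w2 (successors {w2, w3}): φ is false.
  w3 (successors {w1, w2, w3}): φ is false.
  w4 (successors {w1, w4}): φ is false.
Detail at w0 (counterexample):
  At w0: \Diamond \Box \Box (\neg p \land p) requires \Box \Box (\neg p \land p) at some successor in {w0, w2, w3, w4}.
    At w0: \Box \Box (\neg p \land p) is false.
    At w2: \Box \Box (\neg p \land p) is false.
    At w3: \Box \Box (\neg p \land p) is false.
    At w4: \Box \Box (\neg p \land p) is false.
  So \Diamond \Box \Box (\neg p \land p) is false at w0.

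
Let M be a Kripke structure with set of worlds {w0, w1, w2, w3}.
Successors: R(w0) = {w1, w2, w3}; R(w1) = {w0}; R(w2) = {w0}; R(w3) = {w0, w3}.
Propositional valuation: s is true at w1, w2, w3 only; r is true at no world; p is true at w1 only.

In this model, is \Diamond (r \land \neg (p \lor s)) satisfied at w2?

No

At w2: \Diamond (r \land \neg (p \lor s)) requires r \land \neg (p \lor s) at some successor in {w0}.
  At w0: r \land \neg (p \lor s) is false.
So \Diamond (r \land \neg (p \lor s)) is false at w2.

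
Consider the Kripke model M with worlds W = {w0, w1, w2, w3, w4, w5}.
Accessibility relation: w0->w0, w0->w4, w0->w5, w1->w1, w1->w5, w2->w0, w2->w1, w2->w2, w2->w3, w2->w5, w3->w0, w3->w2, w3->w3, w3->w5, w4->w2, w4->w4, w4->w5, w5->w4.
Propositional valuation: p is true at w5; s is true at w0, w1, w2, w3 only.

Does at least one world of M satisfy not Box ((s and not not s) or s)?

Recall that Box ψ holds at a world iff ψ holds at every accessible world, and Dia ψ holds iff ψ holds at some accessible world.
Let φ = not Box ((s and not not s) or s). Evaluate φ at each world:
  w0 (successors {w0, w4, w5}): φ is true.
  w1 (successors {w1, w5}): φ is true.
  w2 (successors {w0, w1, w2, w3, w5}): φ is true.
  w3 (successors {w0, w2, w3, w5}): φ is true.
  w4 (successors {w2, w4, w5}): φ is true.
  w5 (successors {w4}): φ is true.
Detail at w0 (witness):
  At w0: Box ((s and not not s) or s) is false, so not Box ((s and not not s) or s) is true.
    At w0: Box ((s and not not s) or s) requires (s and not not s) or s at every successor {w0, w4, w5}.
      (s and not not s) or s fails at w4, so Box ((s and not not s) or s) is false at w0.

Yes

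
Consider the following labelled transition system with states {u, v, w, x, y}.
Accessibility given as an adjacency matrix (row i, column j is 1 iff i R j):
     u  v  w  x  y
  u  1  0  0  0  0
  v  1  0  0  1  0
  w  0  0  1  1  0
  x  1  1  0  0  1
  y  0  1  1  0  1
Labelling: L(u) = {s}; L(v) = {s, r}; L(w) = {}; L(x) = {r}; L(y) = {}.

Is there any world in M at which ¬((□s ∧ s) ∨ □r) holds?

Recall that □ψ holds at a world iff ψ holds at every accessible world, and ◇ψ holds iff ψ holds at some accessible world.
Let φ = ¬((□s ∧ s) ∨ □r). Evaluate φ at each world:
  u (successors {u}): φ is false.
  v (successors {u, x}): φ is true.
  w (successors {w, x}): φ is true.
  x (successors {u, v, y}): φ is true.
  y (successors {v, w, y}): φ is true.
Detail at v (witness):
  At v: (□s ∧ s) ∨ □r is false, so ¬((□s ∧ s) ∨ □r) is true.
    At v: □s ∧ s is false, □r is false, so (□s ∧ s) ∨ □r is false.
      At v: □s is false, s is true, so □s ∧ s is false.
      At v: □r requires r at every successor {u, x}.
        r fails at u, so □r is false at v.

Yes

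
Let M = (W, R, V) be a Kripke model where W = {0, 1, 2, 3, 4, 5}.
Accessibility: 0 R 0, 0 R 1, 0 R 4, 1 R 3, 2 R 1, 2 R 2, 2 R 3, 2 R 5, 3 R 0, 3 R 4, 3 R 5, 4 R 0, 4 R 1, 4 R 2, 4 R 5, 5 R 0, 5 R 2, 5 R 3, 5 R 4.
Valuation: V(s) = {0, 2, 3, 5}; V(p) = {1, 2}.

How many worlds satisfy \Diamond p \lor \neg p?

Recall that \Diamond ψ holds at a world iff ψ holds at some accessible world.
Let φ = \Diamond p \lor \neg p. Evaluate φ at each world:
  0 (successors {0, 1, 4}): φ is true.
  1 (successors {3}): φ is false.
  2 (successors {1, 2, 3, 5}): φ is true.
  3 (successors {0, 4, 5}): φ is true.
  4 (successors {0, 1, 2, 5}): φ is true.
  5 (successors {0, 2, 3, 4}): φ is true.
For instance, at 0:
  At 0: \Diamond p is true, \neg p is true, so \Diamond p \lor \neg p is true.
    At 0: \Diamond p requires p at some successor in {0, 1, 4}.
      p holds at 1, so \Diamond p is true at 0.
Satisfying worlds: {0, 2, 3, 4, 5}

5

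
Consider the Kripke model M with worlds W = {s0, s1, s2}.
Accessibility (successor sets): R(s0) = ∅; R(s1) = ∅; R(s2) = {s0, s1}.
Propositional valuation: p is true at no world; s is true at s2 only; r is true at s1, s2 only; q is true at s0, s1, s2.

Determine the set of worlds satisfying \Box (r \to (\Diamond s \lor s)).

Recall that \Box ψ holds at a world iff ψ holds at every accessible world, and \Diamond ψ holds iff ψ holds at some accessible world.
Let φ = \Box (r \to (\Diamond s \lor s)). Evaluate φ at each world:
  s0 (successors ∅): φ is true.
  s1 (successors ∅): φ is true.
  s2 (successors {s0, s1}): φ is false.
For instance, at s2:
  At s2: \Box (r \to (\Diamond s \lor s)) requires r \to (\Diamond s \lor s) at every successor {s0, s1}.
    r \to (\Diamond s \lor s) fails at s1, so \Box (r \to (\Diamond s \lor s)) is false at s2.
      At s1: r is true, \Diamond s \lor s is false, so r \to (\Diamond s \lor s) is false.
Satisfying worlds: {s0, s1}

s0, s1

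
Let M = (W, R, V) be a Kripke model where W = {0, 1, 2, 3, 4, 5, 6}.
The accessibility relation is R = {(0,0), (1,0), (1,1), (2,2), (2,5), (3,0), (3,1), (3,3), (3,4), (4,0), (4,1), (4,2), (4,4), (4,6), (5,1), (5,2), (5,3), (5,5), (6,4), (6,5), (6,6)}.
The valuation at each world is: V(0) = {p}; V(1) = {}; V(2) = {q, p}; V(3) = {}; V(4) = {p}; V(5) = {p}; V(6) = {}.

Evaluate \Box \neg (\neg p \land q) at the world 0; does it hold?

Yes

At 0: \Box \neg (\neg p \land q) requires \neg (\neg p \land q) at every successor {0}.
  At 0: \neg (\neg p \land q) is true.
So \Box \neg (\neg p \land q) is true at 0.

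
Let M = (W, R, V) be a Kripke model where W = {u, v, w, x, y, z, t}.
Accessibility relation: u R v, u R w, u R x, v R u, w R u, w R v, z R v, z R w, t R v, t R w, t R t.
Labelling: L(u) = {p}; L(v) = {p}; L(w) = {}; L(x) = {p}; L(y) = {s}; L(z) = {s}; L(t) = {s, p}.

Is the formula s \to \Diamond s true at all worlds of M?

Recall that \Diamond ψ holds at a world iff ψ holds at some accessible world.
Let φ = s \to \Diamond s. Evaluate φ at each world:
  u (successors {v, w, x}): φ is true.
  v (successors {u}): φ is true.
  w (successors {u, v}): φ is true.
  x (successors ∅): φ is true.
  y (successors ∅): φ is false.
  z (successors {v, w}): φ is false.
  t (successors {v, w, t}): φ is true.
Detail at y (counterexample):
  At y: s is true, \Diamond s is false, so s \to \Diamond s is false.
    At y: no accessible worlds, so \Diamond s is false.

No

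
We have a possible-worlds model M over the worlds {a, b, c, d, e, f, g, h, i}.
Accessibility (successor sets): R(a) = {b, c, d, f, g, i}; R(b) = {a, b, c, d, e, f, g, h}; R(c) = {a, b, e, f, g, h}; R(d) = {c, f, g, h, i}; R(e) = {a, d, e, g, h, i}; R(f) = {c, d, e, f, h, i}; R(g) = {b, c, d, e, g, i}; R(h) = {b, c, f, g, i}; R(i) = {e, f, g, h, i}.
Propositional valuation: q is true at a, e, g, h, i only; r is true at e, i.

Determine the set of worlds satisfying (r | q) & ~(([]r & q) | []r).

a, e, g, h, i

Let φ = (r | q) & ~(([]r & q) | []r). Evaluate φ at each world:
  a (successors {b, c, d, f, g, i}): φ is true.
  b (successors {a, b, c, d, e, f, g, h}): φ is false.
  c (successors {a, b, e, f, g, h}): φ is false.
  d (successors {c, f, g, h, i}): φ is false.
  e (successors {a, d, e, g, h, i}): φ is true.
  f (successors {c, d, e, f, h, i}): φ is false.
  g (successors {b, c, d, e, g, i}): φ is true.
  h (successors {b, c, f, g, i}): φ is true.
  i (successors {e, f, g, h, i}): φ is true.
For instance, at d:
  At d: r | q is false, ~(([]r & q) | []r) is true, so (r | q) & ~(([]r & q) | []r) is false.
    At d: ([]r & q) | []r is false, so ~(([]r & q) | []r) is true.
      At d: []r & q is false, []r is false, so ([]r & q) | []r is false.
Satisfying worlds: {a, e, g, h, i}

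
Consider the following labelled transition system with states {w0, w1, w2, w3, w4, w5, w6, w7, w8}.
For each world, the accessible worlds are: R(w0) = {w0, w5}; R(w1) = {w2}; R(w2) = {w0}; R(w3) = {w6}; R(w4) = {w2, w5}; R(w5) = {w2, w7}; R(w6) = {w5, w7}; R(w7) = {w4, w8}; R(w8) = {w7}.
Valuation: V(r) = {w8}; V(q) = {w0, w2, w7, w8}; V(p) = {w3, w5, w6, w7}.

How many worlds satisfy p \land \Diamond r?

Let φ = p \land \Diamond r. Evaluate φ at each world:
  w0 (successors {w0, w5}): φ is false.
  w1 (successors {w2}): φ is false.
  w2 (successors {w0}): φ is false.
  w3 (successors {w6}): φ is false.
  w4 (successors {w2, w5}): φ is false.
  w5 (successors {w2, w7}): φ is false.
  w6 (successors {w5, w7}): φ is false.
  w7 (successors {w4, w8}): φ is true.
  w8 (successors {w7}): φ is false.
For instance, at w8:
  At w8: p is false, \Diamond r is false, so p \land \Diamond r is false.
    At w8: \Diamond r requires r at some successor in {w7}.
      At w7: r is false.
    So \Diamond r is false at w8.
Satisfying worlds: {w7}

1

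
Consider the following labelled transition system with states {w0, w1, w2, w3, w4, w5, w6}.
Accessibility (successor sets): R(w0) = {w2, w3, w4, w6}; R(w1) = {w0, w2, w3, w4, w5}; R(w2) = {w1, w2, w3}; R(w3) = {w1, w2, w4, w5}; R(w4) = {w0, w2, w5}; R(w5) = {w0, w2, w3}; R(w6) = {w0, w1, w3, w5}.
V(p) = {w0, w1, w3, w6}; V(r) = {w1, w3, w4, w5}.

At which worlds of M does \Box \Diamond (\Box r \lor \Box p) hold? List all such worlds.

Let φ = \Box \Diamond (\Box r \lor \Box p). Evaluate φ at each world:
  w0 (successors {w2, w3, w4, w6}): φ is false.
  w1 (successors {w0, w2, w3, w4, w5}): φ is false.
  w2 (successors {w1, w2, w3}): φ is false.
  w3 (successors {w1, w2, w4, w5}): φ is false.
  w4 (successors {w0, w2, w5}): φ is false.
  w5 (successors {w0, w2, w3}): φ is false.
  w6 (successors {w0, w1, w3, w5}): φ is false.
For instance, at w4:
  At w4: \Box \Diamond (\Box r \lor \Box p) requires \Diamond (\Box r \lor \Box p) at every successor {w0, w2, w5}.
    \Diamond (\Box r \lor \Box p) fails at w0, so \Box \Diamond (\Box r \lor \Box p) is false at w4.
      At w0: \Diamond (\Box r \lor \Box p) requires \Box r \lor \Box p at some successor in {w2, w3, w4, w6}.
        At w2: \Box r \lor \Box p is false.
        At w3: \Box r \lor \Box p is false.
        At w4: \Box r \lor \Box p is false.
        At w6: \Box r \lor \Box p is false.
      So \Diamond (\Box r \lor \Box p) is false at w0.
Satisfying worlds: none.

none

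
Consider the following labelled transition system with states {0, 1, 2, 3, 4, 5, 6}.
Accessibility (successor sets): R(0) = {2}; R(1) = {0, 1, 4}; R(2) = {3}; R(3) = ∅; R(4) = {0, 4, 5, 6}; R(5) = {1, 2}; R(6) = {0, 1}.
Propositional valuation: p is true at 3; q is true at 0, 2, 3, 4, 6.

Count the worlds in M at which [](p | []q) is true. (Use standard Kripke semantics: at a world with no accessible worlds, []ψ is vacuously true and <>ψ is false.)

3

Let φ = [](p | []q). Evaluate φ at each world:
  0 (successors {2}): φ is true.
  1 (successors {0, 1, 4}): φ is false.
  2 (successors {3}): φ is true.
  3 (successors ∅): φ is true.
  4 (successors {0, 4, 5, 6}): φ is false.
  5 (successors {1, 2}): φ is false.
  6 (successors {0, 1}): φ is false.
For instance, at 0:
  At 0: [](p | []q) requires p | []q at every successor {2}.
      At 2: p is false, []q is true, so p | []q is true.
  So [](p | []q) is true at 0.
Satisfying worlds: {0, 2, 3}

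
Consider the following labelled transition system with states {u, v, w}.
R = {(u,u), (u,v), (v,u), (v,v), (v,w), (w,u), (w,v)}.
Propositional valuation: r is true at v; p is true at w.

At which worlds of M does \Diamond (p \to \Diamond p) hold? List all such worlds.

u, v, w

Recall that \Diamond ψ holds at a world iff ψ holds at some accessible world.
Let φ = \Diamond (p \to \Diamond p). Evaluate φ at each world:
  u (successors {u, v}): φ is true.
  v (successors {u, v, w}): φ is true.
  w (successors {u, v}): φ is true.
For instance, at u:
  At u: \Diamond (p \to \Diamond p) requires p \to \Diamond p at some successor in {u, v}.
    p \to \Diamond p holds at u, so \Diamond (p \to \Diamond p) is true at u.
      At u: p is false, \Diamond p is false, so p \to \Diamond p is true.
Satisfying worlds: {u, v, w}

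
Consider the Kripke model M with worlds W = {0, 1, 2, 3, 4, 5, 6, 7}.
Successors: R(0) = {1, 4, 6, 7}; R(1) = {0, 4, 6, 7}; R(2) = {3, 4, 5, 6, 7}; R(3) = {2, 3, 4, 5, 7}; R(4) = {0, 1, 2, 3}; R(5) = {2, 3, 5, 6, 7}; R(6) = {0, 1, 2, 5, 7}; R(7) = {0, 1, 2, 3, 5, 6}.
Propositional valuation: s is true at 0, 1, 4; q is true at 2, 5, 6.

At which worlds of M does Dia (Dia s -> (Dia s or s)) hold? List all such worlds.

0, 1, 2, 3, 4, 5, 6, 7

Let φ = Dia (Dia s -> (Dia s or s)). Evaluate φ at each world:
  0 (successors {1, 4, 6, 7}): φ is true.
  1 (successors {0, 4, 6, 7}): φ is true.
  2 (successors {3, 4, 5, 6, 7}): φ is true.
  3 (successors {2, 3, 4, 5, 7}): φ is true.
  4 (successors {0, 1, 2, 3}): φ is true.
  5 (successors {2, 3, 5, 6, 7}): φ is true.
  6 (successors {0, 1, 2, 5, 7}): φ is true.
  7 (successors {0, 1, 2, 3, 5, 6}): φ is true.
For instance, at 7:
  At 7: Dia (Dia s -> (Dia s or s)) requires Dia s -> (Dia s or s) at some successor in {0, 1, 2, 3, 5, 6}.
    Dia s -> (Dia s or s) holds at 0, so Dia (Dia s -> (Dia s or s)) is true at 7.
      At 0: Dia s is true, Dia s or s is true, so Dia s -> (Dia s or s) is true.
Satisfying worlds: {0, 1, 2, 3, 4, 5, 6, 7}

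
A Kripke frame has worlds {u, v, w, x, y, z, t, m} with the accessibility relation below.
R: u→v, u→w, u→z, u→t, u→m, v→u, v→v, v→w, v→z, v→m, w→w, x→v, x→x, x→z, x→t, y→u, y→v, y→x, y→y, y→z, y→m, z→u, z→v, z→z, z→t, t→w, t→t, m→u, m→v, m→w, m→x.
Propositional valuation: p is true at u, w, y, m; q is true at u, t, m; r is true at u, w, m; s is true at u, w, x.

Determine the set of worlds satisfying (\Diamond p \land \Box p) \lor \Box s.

w

Let φ = (\Diamond p \land \Box p) \lor \Box s. Evaluate φ at each world:
  u (successors {v, w, z, t, m}): φ is false.
  v (successors {u, v, w, z, m}): φ is false.
  w (successors {w}): φ is true.
  x (successors {v, x, z, t}): φ is false.
  y (successors {u, v, x, y, z, m}): φ is false.
  z (successors {u, v, z, t}): φ is false.
  t (successors {w, t}): φ is false.
  m (successors {u, v, w, x}): φ is false.
For instance, at u:
  At u: \Diamond p \land \Box p is false, \Box s is false, so (\Diamond p \land \Box p) \lor \Box s is false.
    At u: \Diamond p is true, \Box p is false, so \Diamond p \land \Box p is false.
      At u: \Diamond p requires p at some successor in {v, w, z, t, m}.
        p holds at w, so \Diamond p is true at u.
      At u: \Box p requires p at every successor {v, w, z, t, m}.
        p fails at v, so \Box p is false at u.
    At u: \Box s requires s at every successor {v, w, z, t, m}.
      s fails at v, so \Box s is false at u.
Satisfying worlds: {w}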